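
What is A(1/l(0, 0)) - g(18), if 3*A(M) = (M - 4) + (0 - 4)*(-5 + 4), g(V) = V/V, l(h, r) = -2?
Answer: -7/6 ≈ -1.1667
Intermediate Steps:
g(V) = 1
A(M) = M/3 (A(M) = ((M - 4) + (0 - 4)*(-5 + 4))/3 = ((-4 + M) - 4*(-1))/3 = ((-4 + M) + 4)/3 = M/3)
A(1/l(0, 0)) - g(18) = (⅓)/(-2) - 1*1 = (⅓)*(-½) - 1 = -⅙ - 1 = -7/6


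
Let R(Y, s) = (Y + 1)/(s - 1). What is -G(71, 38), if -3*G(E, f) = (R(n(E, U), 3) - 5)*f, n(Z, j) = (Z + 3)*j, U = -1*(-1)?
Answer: 1235/3 ≈ 411.67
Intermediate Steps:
U = 1
n(Z, j) = j*(3 + Z) (n(Z, j) = (3 + Z)*j = j*(3 + Z))
R(Y, s) = (1 + Y)/(-1 + s)
G(E, f) = -f*(-3 + E/2)/3 (G(E, f) = -((1 + 1*(3 + E))/(-1 + 3) - 5)*f/3 = -((1 + (3 + E))/2 - 5)*f/3 = -((4 + E)/2 - 5)*f/3 = -((2 + E/2) - 5)*f/3 = -(-3 + E/2)*f/3 = -f*(-3 + E/2)/3)
-G(71, 38) = -38*(6 - 1*71)/6 = -38*(6 - 71)/6 = -38*(-65)/6 = -1*(-1235/3) = 1235/3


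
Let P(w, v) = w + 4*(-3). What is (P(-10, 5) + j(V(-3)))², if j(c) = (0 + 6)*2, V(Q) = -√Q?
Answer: 100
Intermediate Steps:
P(w, v) = -12 + w (P(w, v) = w - 12 = -12 + w)
j(c) = 12 (j(c) = 6*2 = 12)
(P(-10, 5) + j(V(-3)))² = ((-12 - 10) + 12)² = (-22 + 12)² = (-10)² = 100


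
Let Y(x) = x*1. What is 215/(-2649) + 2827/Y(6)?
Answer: 831937/1766 ≈ 471.09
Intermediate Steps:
Y(x) = x
215/(-2649) + 2827/Y(6) = 215/(-2649) + 2827/6 = 215*(-1/2649) + 2827*(⅙) = -215/2649 + 2827/6 = 831937/1766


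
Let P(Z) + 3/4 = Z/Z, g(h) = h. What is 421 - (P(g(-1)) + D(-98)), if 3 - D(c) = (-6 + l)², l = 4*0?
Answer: 1815/4 ≈ 453.75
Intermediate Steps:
P(Z) = ¼ (P(Z) = -¾ + Z/Z = -¾ + 1 = ¼)
l = 0
D(c) = -33 (D(c) = 3 - (-6 + 0)² = 3 - 1*(-6)² = 3 - 1*36 = 3 - 36 = -33)
421 - (P(g(-1)) + D(-98)) = 421 - (¼ - 33) = 421 - 1*(-131/4) = 421 + 131/4 = 1815/4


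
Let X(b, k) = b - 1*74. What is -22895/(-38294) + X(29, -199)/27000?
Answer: 6849353/11488200 ≈ 0.59621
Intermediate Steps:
X(b, k) = -74 + b (X(b, k) = b - 74 = -74 + b)
-22895/(-38294) + X(29, -199)/27000 = -22895/(-38294) + (-74 + 29)/27000 = -22895*(-1/38294) - 45*1/27000 = 22895/38294 - 1/600 = 6849353/11488200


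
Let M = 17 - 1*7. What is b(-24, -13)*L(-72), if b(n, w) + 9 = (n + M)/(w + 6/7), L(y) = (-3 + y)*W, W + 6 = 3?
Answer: -30015/17 ≈ -1765.6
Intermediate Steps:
W = -3 (W = -6 + 3 = -3)
L(y) = 9 - 3*y (L(y) = (-3 + y)*(-3) = 9 - 3*y)
M = 10 (M = 17 - 7 = 10)
b(n, w) = -9 + (10 + n)/(6/7 + w) (b(n, w) = -9 + (n + 10)/(w + 6/7) = -9 + (10 + n)/(w + 6*(⅐)) = -9 + (10 + n)/(w + 6/7) = -9 + (10 + n)/(6/7 + w))
b(-24, -13)*L(-72) = ((16 - 63*(-13) + 7*(-24))/(6 + 7*(-13)))*(9 - 3*(-72)) = ((16 + 819 - 168)/(6 - 91))*(9 + 216) = (667/(-85))*225 = -1/85*667*225 = -667/85*225 = -30015/17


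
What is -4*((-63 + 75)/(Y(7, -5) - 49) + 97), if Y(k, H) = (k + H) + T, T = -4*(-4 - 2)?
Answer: -8876/23 ≈ -385.91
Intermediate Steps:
T = 24 (T = -4*(-6) = 24)
Y(k, H) = 24 + H + k (Y(k, H) = (k + H) + 24 = (H + k) + 24 = 24 + H + k)
-4*((-63 + 75)/(Y(7, -5) - 49) + 97) = -4*((-63 + 75)/((24 - 5 + 7) - 49) + 97) = -4*(12/(26 - 49) + 97) = -4*(12/(-23) + 97) = -4*(12*(-1/23) + 97) = -4*(-12/23 + 97) = -4*2219/23 = -8876/23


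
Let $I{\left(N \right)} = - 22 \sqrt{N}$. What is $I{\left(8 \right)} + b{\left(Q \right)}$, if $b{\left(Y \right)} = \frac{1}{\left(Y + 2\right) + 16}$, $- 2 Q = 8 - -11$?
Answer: $\frac{2}{17} - 44 \sqrt{2} \approx -62.108$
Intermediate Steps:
$Q = - \frac{19}{2}$ ($Q = - \frac{8 - -11}{2} = - \frac{8 + 11}{2} = \left(- \frac{1}{2}\right) 19 = - \frac{19}{2} \approx -9.5$)
$b{\left(Y \right)} = \frac{1}{18 + Y}$ ($b{\left(Y \right)} = \frac{1}{\left(2 + Y\right) + 16} = \frac{1}{18 + Y}$)
$I{\left(8 \right)} + b{\left(Q \right)} = - 22 \sqrt{8} + \frac{1}{18 - \frac{19}{2}} = - 22 \cdot 2 \sqrt{2} + \frac{1}{\frac{17}{2}} = - 44 \sqrt{2} + \frac{2}{17} = \frac{2}{17} - 44 \sqrt{2}$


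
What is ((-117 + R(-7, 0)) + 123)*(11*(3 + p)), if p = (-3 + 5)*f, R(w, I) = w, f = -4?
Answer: 55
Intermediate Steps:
p = -8 (p = (-3 + 5)*(-4) = 2*(-4) = -8)
((-117 + R(-7, 0)) + 123)*(11*(3 + p)) = ((-117 - 7) + 123)*(11*(3 - 8)) = (-124 + 123)*(11*(-5)) = -1*(-55) = 55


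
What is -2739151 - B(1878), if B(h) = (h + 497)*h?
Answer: -7199401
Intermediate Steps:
B(h) = h*(497 + h) (B(h) = (497 + h)*h = h*(497 + h))
-2739151 - B(1878) = -2739151 - 1878*(497 + 1878) = -2739151 - 1878*2375 = -2739151 - 1*4460250 = -2739151 - 4460250 = -7199401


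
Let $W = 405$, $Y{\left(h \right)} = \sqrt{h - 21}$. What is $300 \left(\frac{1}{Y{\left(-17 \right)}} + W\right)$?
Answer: $121500 - \frac{150 i \sqrt{38}}{19} \approx 1.215 \cdot 10^{5} - 48.666 i$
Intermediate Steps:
$Y{\left(h \right)} = \sqrt{-21 + h}$
$300 \left(\frac{1}{Y{\left(-17 \right)}} + W\right) = 300 \left(\frac{1}{\sqrt{-21 - 17}} + 405\right) = 300 \left(\frac{1}{\sqrt{-38}} + 405\right) = 300 \left(\frac{1}{i \sqrt{38}} + 405\right) = 300 \left(- \frac{i \sqrt{38}}{38} + 405\right) = 300 \left(405 - \frac{i \sqrt{38}}{38}\right) = 121500 - \frac{150 i \sqrt{38}}{19}$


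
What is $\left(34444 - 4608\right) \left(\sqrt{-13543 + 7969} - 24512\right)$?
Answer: $-731340032 + 29836 i \sqrt{5574} \approx -7.3134 \cdot 10^{8} + 2.2275 \cdot 10^{6} i$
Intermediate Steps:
$\left(34444 - 4608\right) \left(\sqrt{-13543 + 7969} - 24512\right) = 29836 \left(\sqrt{-5574} - 24512\right) = 29836 \left(i \sqrt{5574} - 24512\right) = 29836 \left(-24512 + i \sqrt{5574}\right) = -731340032 + 29836 i \sqrt{5574}$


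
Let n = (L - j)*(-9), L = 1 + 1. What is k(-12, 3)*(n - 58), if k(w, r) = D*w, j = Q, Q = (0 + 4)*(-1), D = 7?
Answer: 9408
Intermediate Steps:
Q = -4 (Q = 4*(-1) = -4)
L = 2
j = -4
k(w, r) = 7*w
n = -54 (n = (2 - 1*(-4))*(-9) = (2 + 4)*(-9) = 6*(-9) = -54)
k(-12, 3)*(n - 58) = (7*(-12))*(-54 - 58) = -84*(-112) = 9408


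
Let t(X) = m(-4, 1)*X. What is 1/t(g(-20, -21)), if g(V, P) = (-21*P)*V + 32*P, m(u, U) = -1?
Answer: 1/9492 ≈ 0.00010535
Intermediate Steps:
g(V, P) = 32*P - 21*P*V (g(V, P) = -21*P*V + 32*P = 32*P - 21*P*V)
t(X) = -X
1/t(g(-20, -21)) = 1/(-(-21)*(32 - 21*(-20))) = 1/(-(-21)*(32 + 420)) = 1/(-(-21)*452) = 1/(-1*(-9492)) = 1/9492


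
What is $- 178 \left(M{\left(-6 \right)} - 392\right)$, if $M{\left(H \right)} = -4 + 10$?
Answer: $68708$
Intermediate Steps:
$M{\left(H \right)} = 6$
$- 178 \left(M{\left(-6 \right)} - 392\right) = - 178 \left(6 - 392\right) = \left(-178\right) \left(-386\right) = 68708$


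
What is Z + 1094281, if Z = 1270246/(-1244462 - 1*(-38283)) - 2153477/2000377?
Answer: 2640289987981769598/2412812729483 ≈ 1.0943e+6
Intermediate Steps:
Z = -5138449617125/2412812729483 (Z = 1270246/(-1244462 + 38283) - 2153477*1/2000377 = 1270246/(-1206179) - 2153477/2000377 = 1270246*(-1/1206179) - 2153477/2000377 = -1270246/1206179 - 2153477/2000377 = -5138449617125/2412812729483 ≈ -2.1297)
Z + 1094281 = -5138449617125/2412812729483 + 1094281 = 2640289987981769598/2412812729483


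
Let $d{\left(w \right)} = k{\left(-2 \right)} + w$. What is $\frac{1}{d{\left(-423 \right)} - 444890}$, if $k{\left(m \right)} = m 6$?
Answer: $- \frac{1}{445325} \approx -2.2455 \cdot 10^{-6}$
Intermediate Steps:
$k{\left(m \right)} = 6 m$
$d{\left(w \right)} = -12 + w$ ($d{\left(w \right)} = 6 \left(-2\right) + w = -12 + w$)
$\frac{1}{d{\left(-423 \right)} - 444890} = \frac{1}{\left(-12 - 423\right) - 444890} = \frac{1}{-435 - 444890} = \frac{1}{-445325} = - \frac{1}{445325}$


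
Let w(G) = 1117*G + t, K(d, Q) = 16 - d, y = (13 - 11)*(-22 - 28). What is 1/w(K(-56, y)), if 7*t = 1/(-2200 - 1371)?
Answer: 24997/2010358727 ≈ 1.2434e-5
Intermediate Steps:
y = -100 (y = 2*(-50) = -100)
t = -1/24997 (t = 1/(7*(-2200 - 1371)) = (⅐)/(-3571) = (⅐)*(-1/3571) = -1/24997 ≈ -4.0005e-5)
w(G) = -1/24997 + 1117*G (w(G) = 1117*G - 1/24997 = -1/24997 + 1117*G)
1/w(K(-56, y)) = 1/(-1/24997 + 1117*(16 - 1*(-56))) = 1/(-1/24997 + 1117*(16 + 56)) = 1/(-1/24997 + 1117*72) = 1/(-1/24997 + 80424) = 1/(2010358727/24997) = 24997/2010358727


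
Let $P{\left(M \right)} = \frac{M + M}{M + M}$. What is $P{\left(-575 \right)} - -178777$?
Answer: $178778$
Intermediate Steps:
$P{\left(M \right)} = 1$ ($P{\left(M \right)} = \frac{2 M}{2 M} = 2 M \frac{1}{2 M} = 1$)
$P{\left(-575 \right)} - -178777 = 1 - -178777 = 1 + 178777 = 178778$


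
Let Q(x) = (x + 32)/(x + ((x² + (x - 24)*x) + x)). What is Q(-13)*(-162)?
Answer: -513/104 ≈ -4.9327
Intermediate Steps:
Q(x) = (32 + x)/(x² + 2*x + x*(-24 + x)) (Q(x) = (32 + x)/(x + ((x² + (-24 + x)*x) + x)) = (32 + x)/(x + ((x² + x*(-24 + x)) + x)) = (32 + x)/(x + (x + x² + x*(-24 + x))) = (32 + x)/(x² + 2*x + x*(-24 + x)))
Q(-13)*(-162) = ((½)*(32 - 13)/(-13*(-11 - 13)))*(-162) = ((½)*(-1/13)*19/(-24))*(-162) = ((½)*(-1/13)*(-1/24)*19)*(-162) = (19/624)*(-162) = -513/104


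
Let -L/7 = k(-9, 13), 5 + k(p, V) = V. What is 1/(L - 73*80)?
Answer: -1/5896 ≈ -0.00016961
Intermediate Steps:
k(p, V) = -5 + V
L = -56 (L = -7*(-5 + 13) = -7*8 = -56)
1/(L - 73*80) = 1/(-56 - 73*80) = 1/(-56 - 5840) = 1/(-5896) = -1/5896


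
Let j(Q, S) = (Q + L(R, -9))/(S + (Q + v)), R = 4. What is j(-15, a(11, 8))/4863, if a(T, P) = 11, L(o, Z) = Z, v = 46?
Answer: -4/34041 ≈ -0.00011751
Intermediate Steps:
j(Q, S) = (-9 + Q)/(46 + Q + S) (j(Q, S) = (Q - 9)/(S + (Q + 46)) = (-9 + Q)/(S + (46 + Q)) = (-9 + Q)/(46 + Q + S))
j(-15, a(11, 8))/4863 = ((-9 - 15)/(46 - 15 + 11))/4863 = (-24/42)*(1/4863) = ((1/42)*(-24))*(1/4863) = -4/7*1/4863 = -4/34041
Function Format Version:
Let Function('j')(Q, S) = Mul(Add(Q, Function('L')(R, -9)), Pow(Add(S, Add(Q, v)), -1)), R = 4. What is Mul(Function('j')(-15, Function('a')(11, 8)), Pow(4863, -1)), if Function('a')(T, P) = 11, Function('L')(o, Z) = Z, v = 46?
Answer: Rational(-4, 34041) ≈ -0.00011751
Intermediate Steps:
Function('j')(Q, S) = Mul(Pow(Add(46, Q, S), -1), Add(-9, Q)) (Function('j')(Q, S) = Mul(Add(Q, -9), Pow(Add(S, Add(Q, 46)), -1)) = Mul(Add(-9, Q), Pow(Add(S, Add(46, Q)), -1)) = Mul(Add(-9, Q), Pow(Add(46, Q, S), -1)) = Mul(Pow(Add(46, Q, S), -1), Add(-9, Q)))
Mul(Function('j')(-15, Function('a')(11, 8)), Pow(4863, -1)) = Mul(Mul(Pow(Add(46, -15, 11), -1), Add(-9, -15)), Pow(4863, -1)) = Mul(Mul(Pow(42, -1), -24), Rational(1, 4863)) = Mul(Mul(Rational(1, 42), -24), Rational(1, 4863)) = Mul(Rational(-4, 7), Rational(1, 4863)) = Rational(-4, 34041)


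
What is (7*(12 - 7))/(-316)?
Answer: -35/316 ≈ -0.11076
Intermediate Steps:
(7*(12 - 7))/(-316) = -7*5/316 = -1/316*35 = -35/316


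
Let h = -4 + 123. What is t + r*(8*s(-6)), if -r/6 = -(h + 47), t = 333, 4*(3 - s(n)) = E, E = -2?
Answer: 28221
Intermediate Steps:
s(n) = 7/2 (s(n) = 3 - ¼*(-2) = 3 + ½ = 7/2)
h = 119
r = 996 (r = -(-6)*(119 + 47) = -(-6)*166 = -6*(-166) = 996)
t + r*(8*s(-6)) = 333 + 996*(8*(7/2)) = 333 + 996*28 = 333 + 27888 = 28221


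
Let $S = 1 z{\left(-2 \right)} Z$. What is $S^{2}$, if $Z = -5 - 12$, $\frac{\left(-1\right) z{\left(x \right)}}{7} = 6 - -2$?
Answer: $906304$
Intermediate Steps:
$z{\left(x \right)} = -56$ ($z{\left(x \right)} = - 7 \left(6 - -2\right) = - 7 \left(6 + 2\right) = \left(-7\right) 8 = -56$)
$Z = -17$ ($Z = -5 - 12 = -17$)
$S = 952$ ($S = 1 \left(-56\right) \left(-17\right) = \left(-56\right) \left(-17\right) = 952$)
$S^{2} = 952^{2} = 906304$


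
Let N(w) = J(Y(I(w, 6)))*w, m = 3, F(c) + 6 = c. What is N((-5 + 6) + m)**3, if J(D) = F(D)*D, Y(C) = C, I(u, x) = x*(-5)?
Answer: 80621568000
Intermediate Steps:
F(c) = -6 + c
I(u, x) = -5*x
J(D) = D*(-6 + D) (J(D) = (-6 + D)*D = D*(-6 + D))
N(w) = 1080*w (N(w) = ((-5*6)*(-6 - 5*6))*w = (-30*(-6 - 30))*w = (-30*(-36))*w = 1080*w)
N((-5 + 6) + m)**3 = (1080*((-5 + 6) + 3))**3 = (1080*(1 + 3))**3 = (1080*4)**3 = 4320**3 = 80621568000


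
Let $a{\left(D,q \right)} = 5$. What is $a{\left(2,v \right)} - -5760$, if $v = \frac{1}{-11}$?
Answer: $5765$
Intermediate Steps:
$v = - \frac{1}{11} \approx -0.090909$
$a{\left(2,v \right)} - -5760 = 5 - -5760 = 5 + 5760 = 5765$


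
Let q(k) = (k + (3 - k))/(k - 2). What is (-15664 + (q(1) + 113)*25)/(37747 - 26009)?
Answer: -6457/5869 ≈ -1.1002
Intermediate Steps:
q(k) = 3/(-2 + k)
(-15664 + (q(1) + 113)*25)/(37747 - 26009) = (-15664 + (3/(-2 + 1) + 113)*25)/(37747 - 26009) = (-15664 + (3/(-1) + 113)*25)/11738 = (-15664 + (3*(-1) + 113)*25)*(1/11738) = (-15664 + (-3 + 113)*25)*(1/11738) = (-15664 + 110*25)*(1/11738) = (-15664 + 2750)*(1/11738) = -12914*1/11738 = -6457/5869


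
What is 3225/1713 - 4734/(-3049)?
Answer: 5980789/1740979 ≈ 3.4353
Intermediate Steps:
3225/1713 - 4734/(-3049) = 3225*(1/1713) - 4734*(-1/3049) = 1075/571 + 4734/3049 = 5980789/1740979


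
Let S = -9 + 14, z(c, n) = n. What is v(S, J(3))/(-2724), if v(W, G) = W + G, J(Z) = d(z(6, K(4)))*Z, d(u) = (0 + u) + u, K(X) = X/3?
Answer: -13/2724 ≈ -0.0047724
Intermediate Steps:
K(X) = X/3 (K(X) = X*(⅓) = X/3)
S = 5
d(u) = 2*u (d(u) = u + u = 2*u)
J(Z) = 8*Z/3 (J(Z) = (2*((⅓)*4))*Z = (2*(4/3))*Z = 8*Z/3)
v(W, G) = G + W
v(S, J(3))/(-2724) = ((8/3)*3 + 5)/(-2724) = (8 + 5)*(-1/2724) = 13*(-1/2724) = -13/2724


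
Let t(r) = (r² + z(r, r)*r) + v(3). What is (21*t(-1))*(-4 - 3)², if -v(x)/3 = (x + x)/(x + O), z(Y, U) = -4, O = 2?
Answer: 7203/5 ≈ 1440.6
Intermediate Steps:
v(x) = -6*x/(2 + x) (v(x) = -3*(x + x)/(x + 2) = -3*2*x/(2 + x) = -6*x/(2 + x))
t(r) = -18/5 + r² - 4*r (t(r) = (r² - 4*r) - 6*3/(2 + 3) = (r² - 4*r) - 6*3/5 = (r² - 4*r) - 6*3*⅕ = (r² - 4*r) - 18/5 = -18/5 + r² - 4*r)
(21*t(-1))*(-4 - 3)² = (21*(-18/5 + (-1)² - 4*(-1)))*(-4 - 3)² = (21*(-18/5 + 1 + 4))*(-7)² = (21*(7/5))*49 = (147/5)*49 = 7203/5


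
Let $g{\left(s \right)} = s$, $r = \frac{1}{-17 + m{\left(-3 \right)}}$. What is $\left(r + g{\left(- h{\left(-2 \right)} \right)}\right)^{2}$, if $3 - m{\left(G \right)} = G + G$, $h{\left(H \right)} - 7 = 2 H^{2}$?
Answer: $\frac{14641}{64} \approx 228.77$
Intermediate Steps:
$h{\left(H \right)} = 7 + 2 H^{2}$
$m{\left(G \right)} = 3 - 2 G$ ($m{\left(G \right)} = 3 - \left(G + G\right) = 3 - 2 G$)
$r = - \frac{1}{8}$ ($r = \frac{1}{-17 + \left(3 - -6\right)} = \frac{1}{-17 + \left(3 + 6\right)} = \frac{1}{-17 + 9} = \frac{1}{-8} = - \frac{1}{8} \approx -0.125$)
$\left(r + g{\left(- h{\left(-2 \right)} \right)}\right)^{2} = \left(- \frac{1}{8} - \left(7 + 2 \left(-2\right)^{2}\right)\right)^{2} = \left(- \frac{1}{8} - \left(7 + 2 \cdot 4\right)\right)^{2} = \left(- \frac{1}{8} - \left(7 + 8\right)\right)^{2} = \left(- \frac{1}{8} - 15\right)^{2} = \left(- \frac{121}{8}\right)^{2} = \frac{14641}{64}$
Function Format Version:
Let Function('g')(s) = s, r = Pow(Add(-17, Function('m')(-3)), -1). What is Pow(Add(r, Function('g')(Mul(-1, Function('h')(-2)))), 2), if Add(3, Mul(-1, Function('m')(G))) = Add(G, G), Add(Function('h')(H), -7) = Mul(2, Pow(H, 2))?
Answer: Rational(14641, 64) ≈ 228.77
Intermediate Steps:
Function('h')(H) = Add(7, Mul(2, Pow(H, 2)))
Function('m')(G) = Add(3, Mul(-2, G)) (Function('m')(G) = Add(3, Mul(-1, Add(G, G))) = Add(3, Mul(-1, Mul(2, G))) = Add(3, Mul(-2, G)))
r = Rational(-1, 8) (r = Pow(Add(-17, Add(3, Mul(-2, -3))), -1) = Pow(Add(-17, Add(3, 6)), -1) = Pow(Add(-17, 9), -1) = Pow(-8, -1) = Rational(-1, 8) ≈ -0.12500)
Pow(Add(r, Function('g')(Mul(-1, Function('h')(-2)))), 2) = Pow(Add(Rational(-1, 8), Mul(-1, Add(7, Mul(2, Pow(-2, 2))))), 2) = Pow(Add(Rational(-1, 8), Mul(-1, Add(7, Mul(2, 4)))), 2) = Pow(Add(Rational(-1, 8), Mul(-1, Add(7, 8))), 2) = Pow(Add(Rational(-1, 8), Mul(-1, 15)), 2) = Pow(Add(Rational(-1, 8), -15), 2) = Pow(Rational(-121, 8), 2) = Rational(14641, 64)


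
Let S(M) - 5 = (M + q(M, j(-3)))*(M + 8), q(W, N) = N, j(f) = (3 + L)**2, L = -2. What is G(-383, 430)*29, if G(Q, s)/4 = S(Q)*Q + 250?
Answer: -6364504140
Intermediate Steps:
j(f) = 1 (j(f) = (3 - 2)**2 = 1**2 = 1)
S(M) = 5 + (1 + M)*(8 + M) (S(M) = 5 + (M + 1)*(M + 8) = 5 + (1 + M)*(8 + M))
G(Q, s) = 1000 + 4*Q*(13 + Q**2 + 9*Q) (G(Q, s) = 4*((13 + Q**2 + 9*Q)*Q + 250) = 4*(Q*(13 + Q**2 + 9*Q) + 250) = 4*(250 + Q*(13 + Q**2 + 9*Q)) = 1000 + 4*Q*(13 + Q**2 + 9*Q))
G(-383, 430)*29 = (1000 + 4*(-383)*(13 + (-383)**2 + 9*(-383)))*29 = (1000 + 4*(-383)*(13 + 146689 - 3447))*29 = (1000 + 4*(-383)*143255)*29 = (1000 - 219466660)*29 = -219465660*29 = -6364504140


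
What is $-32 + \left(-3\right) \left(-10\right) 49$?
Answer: $1438$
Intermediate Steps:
$-32 + \left(-3\right) \left(-10\right) 49 = -32 + 30 \cdot 49 = -32 + 1470 = 1438$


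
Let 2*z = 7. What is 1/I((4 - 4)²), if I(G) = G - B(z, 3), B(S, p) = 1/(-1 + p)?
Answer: -2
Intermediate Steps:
z = 7/2 (z = (½)*7 = 7/2 ≈ 3.5000)
I(G) = -½ + G (I(G) = G - 1/(-1 + 3) = G - 1/2 = G - 1*½ = G - ½ = -½ + G)
1/I((4 - 4)²) = 1/(-½ + (4 - 4)²) = 1/(-½ + 0²) = 1/(-½ + 0) = 1/(-½) = -2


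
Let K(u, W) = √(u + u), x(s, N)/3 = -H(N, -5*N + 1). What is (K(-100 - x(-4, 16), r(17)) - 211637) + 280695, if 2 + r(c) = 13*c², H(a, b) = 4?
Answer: 69058 + 4*I*√11 ≈ 69058.0 + 13.266*I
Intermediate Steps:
r(c) = -2 + 13*c²
x(s, N) = -12 (x(s, N) = 3*(-1*4) = 3*(-4) = -12)
K(u, W) = √2*√u (K(u, W) = √(2*u) = √2*√u)
(K(-100 - x(-4, 16), r(17)) - 211637) + 280695 = (√2*√(-100 - 1*(-12)) - 211637) + 280695 = (√2*√(-100 + 12) - 211637) + 280695 = (√2*√(-88) - 211637) + 280695 = (√2*(2*I*√22) - 211637) + 280695 = (4*I*√11 - 211637) + 280695 = (-211637 + 4*I*√11) + 280695 = 69058 + 4*I*√11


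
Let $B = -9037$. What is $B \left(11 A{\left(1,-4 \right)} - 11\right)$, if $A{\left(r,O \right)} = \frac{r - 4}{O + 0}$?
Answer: $\frac{99407}{4} \approx 24852.0$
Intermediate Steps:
$A{\left(r,O \right)} = \frac{-4 + r}{O}$
$B \left(11 A{\left(1,-4 \right)} - 11\right) = - 9037 \left(11 \frac{-4 + 1}{-4} - 11\right) = - 9037 \left(11 \left(\left(- \frac{1}{4}\right) \left(-3\right)\right) - 11\right) = - 9037 \left(11 \cdot \frac{3}{4} - 11\right) = - 9037 \left(\frac{33}{4} - 11\right) = \left(-9037\right) \left(- \frac{11}{4}\right) = \frac{99407}{4}$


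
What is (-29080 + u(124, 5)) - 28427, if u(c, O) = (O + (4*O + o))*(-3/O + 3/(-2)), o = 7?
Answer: -287871/5 ≈ -57574.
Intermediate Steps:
u(c, O) = (7 + 5*O)*(-3/2 - 3/O) (u(c, O) = (O + (4*O + 7))*(-3/O + 3/(-2)) = (O + (7 + 4*O))*(-3/O + 3*(-1/2)) = (7 + 5*O)*(-3/O - 3/2) = (7 + 5*O)*(-3/2 - 3/O))
(-29080 + u(124, 5)) - 28427 = (-29080 + (-51/2 - 21/5 - 15/2*5)) - 28427 = (-29080 + (-51/2 - 21*1/5 - 75/2)) - 28427 = (-29080 + (-51/2 - 21/5 - 75/2)) - 28427 = (-29080 - 336/5) - 28427 = -145736/5 - 28427 = -287871/5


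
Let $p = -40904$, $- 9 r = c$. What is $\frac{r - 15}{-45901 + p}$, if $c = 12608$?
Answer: $\frac{12743}{781245} \approx 0.016311$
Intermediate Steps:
$r = - \frac{12608}{9}$ ($r = \left(- \frac{1}{9}\right) 12608 = - \frac{12608}{9} \approx -1400.9$)
$\frac{r - 15}{-45901 + p} = \frac{- \frac{12608}{9} - 15}{-45901 - 40904} = - \frac{12743}{9 \left(-86805\right)} = \left(- \frac{12743}{9}\right) \left(- \frac{1}{86805}\right) = \frac{12743}{781245}$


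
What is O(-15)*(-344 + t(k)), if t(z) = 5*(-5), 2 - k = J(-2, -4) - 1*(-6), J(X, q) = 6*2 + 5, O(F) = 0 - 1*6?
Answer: 2214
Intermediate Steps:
O(F) = -6 (O(F) = 0 - 6 = -6)
J(X, q) = 17 (J(X, q) = 12 + 5 = 17)
k = -21 (k = 2 - (17 - 1*(-6)) = 2 - (17 + 6) = 2 - 1*23 = 2 - 23 = -21)
t(z) = -25
O(-15)*(-344 + t(k)) = -6*(-344 - 25) = -6*(-369) = 2214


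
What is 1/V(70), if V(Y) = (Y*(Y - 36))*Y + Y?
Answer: 1/166670 ≈ 5.9999e-6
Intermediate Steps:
V(Y) = Y + Y²*(-36 + Y) (V(Y) = (Y*(-36 + Y))*Y + Y = Y²*(-36 + Y) + Y = Y + Y²*(-36 + Y))
1/V(70) = 1/(70*(1 + 70² - 36*70)) = 1/(70*(1 + 4900 - 2520)) = 1/(70*2381) = 1/166670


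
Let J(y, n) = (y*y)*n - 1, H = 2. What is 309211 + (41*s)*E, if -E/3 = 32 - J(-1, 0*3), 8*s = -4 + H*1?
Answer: 1240903/4 ≈ 3.1023e+5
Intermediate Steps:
s = -¼ (s = (-4 + 2*1)/8 = (-4 + 2)/8 = (⅛)*(-2) = -¼ ≈ -0.25000)
J(y, n) = -1 + n*y² (J(y, n) = y²*n - 1 = n*y² - 1 = -1 + n*y²)
E = -99 (E = -3*(32 - (-1 + (0*3)*(-1)²)) = -3*(32 - (-1 + 0*1)) = -3*(32 - (-1 + 0)) = -3*(32 - 1*(-1)) = -3*(32 + 1) = -3*33 = -99)
309211 + (41*s)*E = 309211 + (41*(-¼))*(-99) = 309211 - 41/4*(-99) = 309211 + 4059/4 = 1240903/4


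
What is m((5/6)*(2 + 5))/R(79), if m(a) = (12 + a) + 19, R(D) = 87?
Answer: 221/522 ≈ 0.42337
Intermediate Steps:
m(a) = 31 + a
m((5/6)*(2 + 5))/R(79) = (31 + (5/6)*(2 + 5))/87 = (31 + (5*(1/6))*7)*(1/87) = (31 + (5/6)*7)*(1/87) = (31 + 35/6)*(1/87) = (221/6)*(1/87) = 221/522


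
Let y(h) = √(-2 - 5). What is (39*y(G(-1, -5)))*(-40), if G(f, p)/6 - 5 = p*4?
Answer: -1560*I*√7 ≈ -4127.4*I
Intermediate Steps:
G(f, p) = 30 + 24*p (G(f, p) = 30 + 6*(p*4) = 30 + 6*(4*p) = 30 + 24*p)
y(h) = I*√7 (y(h) = √(-7) = I*√7)
(39*y(G(-1, -5)))*(-40) = (39*(I*√7))*(-40) = (39*I*√7)*(-40) = -1560*I*√7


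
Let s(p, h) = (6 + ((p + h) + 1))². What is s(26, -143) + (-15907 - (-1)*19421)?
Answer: 15614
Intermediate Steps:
s(p, h) = (7 + h + p)² (s(p, h) = (6 + ((h + p) + 1))² = (6 + (1 + h + p))² = (7 + h + p)²)
s(26, -143) + (-15907 - (-1)*19421) = (7 - 143 + 26)² + (-15907 - (-1)*19421) = (-110)² + (-15907 - 1*(-19421)) = 12100 + (-15907 + 19421) = 12100 + 3514 = 15614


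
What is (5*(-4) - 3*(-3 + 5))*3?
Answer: -78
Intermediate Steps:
(5*(-4) - 3*(-3 + 5))*3 = (-20 - 3*2)*3 = (-20 - 6)*3 = -26*3 = -78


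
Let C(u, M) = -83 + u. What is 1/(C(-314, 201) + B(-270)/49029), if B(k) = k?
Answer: -16343/6488261 ≈ -0.0025189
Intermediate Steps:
1/(C(-314, 201) + B(-270)/49029) = 1/((-83 - 314) - 270/49029) = 1/(-397 - 270*1/49029) = 1/(-397 - 90/16343) = 1/(-6488261/16343) = -16343/6488261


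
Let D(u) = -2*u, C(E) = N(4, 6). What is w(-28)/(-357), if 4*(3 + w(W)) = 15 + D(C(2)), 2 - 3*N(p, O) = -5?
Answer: 5/4284 ≈ 0.0011671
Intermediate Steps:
N(p, O) = 7/3 (N(p, O) = 2/3 - 1/3*(-5) = 2/3 + 5/3 = 7/3)
C(E) = 7/3
w(W) = -5/12 (w(W) = -3 + (15 - 2*7/3)/4 = -3 + (15 - 14/3)/4 = -3 + (1/4)*(31/3) = -3 + 31/12 = -5/12)
w(-28)/(-357) = -5/12/(-357) = -5/12*(-1/357) = 5/4284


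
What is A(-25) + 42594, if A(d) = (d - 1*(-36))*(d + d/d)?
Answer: 42330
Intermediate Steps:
A(d) = (1 + d)*(36 + d) (A(d) = (d + 36)*(d + 1) = (36 + d)*(1 + d) = (1 + d)*(36 + d))
A(-25) + 42594 = (36 + (-25)² + 37*(-25)) + 42594 = (36 + 625 - 925) + 42594 = -264 + 42594 = 42330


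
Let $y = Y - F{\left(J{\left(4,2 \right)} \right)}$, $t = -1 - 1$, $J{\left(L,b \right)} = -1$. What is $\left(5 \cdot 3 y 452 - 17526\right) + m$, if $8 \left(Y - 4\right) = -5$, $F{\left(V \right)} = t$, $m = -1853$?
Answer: $\frac{34127}{2} \approx 17064.0$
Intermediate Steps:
$t = -2$ ($t = -1 - 1 = -2$)
$F{\left(V \right)} = -2$
$Y = \frac{27}{8}$ ($Y = 4 + \frac{1}{8} \left(-5\right) = 4 - \frac{5}{8} = \frac{27}{8} \approx 3.375$)
$y = \frac{43}{8}$ ($y = \frac{27}{8} - -2 = \frac{27}{8} + 2 = \frac{43}{8} \approx 5.375$)
$\left(5 \cdot 3 y 452 - 17526\right) + m = \left(5 \cdot 3 \cdot \frac{43}{8} \cdot 452 - 17526\right) - 1853 = \left(15 \cdot \frac{43}{8} \cdot 452 - 17526\right) - 1853 = \left(\frac{645}{8} \cdot 452 - 17526\right) - 1853 = \left(\frac{72885}{2} - 17526\right) - 1853 = \frac{37833}{2} - 1853 = \frac{34127}{2}$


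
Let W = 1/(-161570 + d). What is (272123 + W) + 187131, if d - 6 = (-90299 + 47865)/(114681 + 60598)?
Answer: 13005530804407381/28318818790 ≈ 4.5925e+5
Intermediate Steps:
d = 1009240/175279 (d = 6 + (-90299 + 47865)/(114681 + 60598) = 6 - 42434/175279 = 1009240/175279 ≈ 5.7579)
W = -175279/28318818790 (W = 1/(-161570 + 1009240/175279) = 1/(-28318818790/175279) = -175279/28318818790 ≈ -6.1895e-6)
(272123 + W) + 187131 = (272123 - 175279/28318818790) + 187131 = 7706201925415891/28318818790 + 187131 = 13005530804407381/28318818790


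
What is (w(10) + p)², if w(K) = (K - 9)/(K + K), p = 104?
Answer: 4330561/400 ≈ 10826.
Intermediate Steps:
w(K) = (-9 + K)/(2*K) (w(K) = (-9 + K)/((2*K)) = (-9 + K)*(1/(2*K)) = (-9 + K)/(2*K))
(w(10) + p)² = ((½)*(-9 + 10)/10 + 104)² = ((½)*(⅒)*1 + 104)² = (1/20 + 104)² = (2081/20)² = 4330561/400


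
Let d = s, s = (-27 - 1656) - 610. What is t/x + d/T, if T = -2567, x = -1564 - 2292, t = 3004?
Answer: 282635/2474588 ≈ 0.11422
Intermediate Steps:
x = -3856
s = -2293 (s = -1683 - 610 = -2293)
d = -2293
t/x + d/T = 3004/(-3856) - 2293/(-2567) = 3004*(-1/3856) - 2293*(-1/2567) = -751/964 + 2293/2567 = 282635/2474588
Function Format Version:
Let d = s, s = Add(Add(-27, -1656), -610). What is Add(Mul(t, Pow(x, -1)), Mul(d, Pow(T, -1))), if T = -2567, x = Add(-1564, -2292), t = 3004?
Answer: Rational(282635, 2474588) ≈ 0.11422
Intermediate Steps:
x = -3856
s = -2293 (s = Add(-1683, -610) = -2293)
d = -2293
Add(Mul(t, Pow(x, -1)), Mul(d, Pow(T, -1))) = Add(Mul(3004, Pow(-3856, -1)), Mul(-2293, Pow(-2567, -1))) = Add(Mul(3004, Rational(-1, 3856)), Mul(-2293, Rational(-1, 2567))) = Add(Rational(-751, 964), Rational(2293, 2567)) = Rational(282635, 2474588)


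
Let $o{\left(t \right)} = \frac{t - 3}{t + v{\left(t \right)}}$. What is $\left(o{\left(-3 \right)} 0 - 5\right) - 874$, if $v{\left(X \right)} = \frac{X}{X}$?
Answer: $-879$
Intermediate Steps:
$v{\left(X \right)} = 1$
$o{\left(t \right)} = \frac{-3 + t}{1 + t}$ ($o{\left(t \right)} = \frac{t - 3}{t + 1} = \frac{-3 + t}{1 + t}$)
$\left(o{\left(-3 \right)} 0 - 5\right) - 874 = \left(\frac{-3 - 3}{1 - 3} \cdot 0 - 5\right) - 874 = \left(\frac{1}{-2} \left(-6\right) 0 - 5\right) - 874 = \left(\left(- \frac{1}{2}\right) \left(-6\right) 0 - 5\right) - 874 = \left(3 \cdot 0 - 5\right) - 874 = \left(0 - 5\right) - 874 = -5 - 874 = -879$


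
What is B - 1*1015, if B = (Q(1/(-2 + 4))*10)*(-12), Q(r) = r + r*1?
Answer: -1135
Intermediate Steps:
Q(r) = 2*r (Q(r) = r + r = 2*r)
B = -120 (B = ((2/(-2 + 4))*10)*(-12) = ((2/2)*10)*(-12) = ((2*(1/2))*10)*(-12) = (1*10)*(-12) = 10*(-12) = -120)
B - 1*1015 = -120 - 1*1015 = -120 - 1015 = -1135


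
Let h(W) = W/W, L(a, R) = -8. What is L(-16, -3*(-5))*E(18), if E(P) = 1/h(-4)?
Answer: -8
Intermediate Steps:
h(W) = 1
E(P) = 1 (E(P) = 1/1 = 1)
L(-16, -3*(-5))*E(18) = -8*1 = -8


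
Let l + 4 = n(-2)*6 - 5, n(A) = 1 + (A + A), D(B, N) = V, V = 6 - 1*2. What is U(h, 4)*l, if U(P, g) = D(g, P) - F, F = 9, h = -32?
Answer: 135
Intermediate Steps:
V = 4 (V = 6 - 2 = 4)
D(B, N) = 4
n(A) = 1 + 2*A
U(P, g) = -5 (U(P, g) = 4 - 1*9 = 4 - 9 = -5)
l = -27 (l = -4 + ((1 + 2*(-2))*6 - 5) = -4 + ((1 - 4)*6 - 5) = -4 + (-3*6 - 5) = -4 + (-18 - 5) = -4 - 23 = -27)
U(h, 4)*l = -5*(-27) = 135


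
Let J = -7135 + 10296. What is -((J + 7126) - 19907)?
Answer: 9620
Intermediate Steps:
J = 3161
-((J + 7126) - 19907) = -((3161 + 7126) - 19907) = -(10287 - 19907) = -1*(-9620) = 9620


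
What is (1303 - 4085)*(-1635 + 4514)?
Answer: -8009378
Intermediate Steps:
(1303 - 4085)*(-1635 + 4514) = -2782*2879 = -8009378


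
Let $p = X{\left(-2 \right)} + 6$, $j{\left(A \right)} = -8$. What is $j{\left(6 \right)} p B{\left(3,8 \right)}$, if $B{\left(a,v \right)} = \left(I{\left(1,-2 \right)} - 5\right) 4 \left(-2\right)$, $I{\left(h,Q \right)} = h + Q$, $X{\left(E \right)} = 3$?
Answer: $-3456$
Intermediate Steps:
$I{\left(h,Q \right)} = Q + h$
$B{\left(a,v \right)} = 48$ ($B{\left(a,v \right)} = \left(\left(-2 + 1\right) - 5\right) 4 \left(-2\right) = \left(-1 - 5\right) \left(-8\right) = \left(-6\right) \left(-8\right) = 48$)
$p = 9$ ($p = 3 + 6 = 9$)
$j{\left(6 \right)} p B{\left(3,8 \right)} = \left(-8\right) 9 \cdot 48 = \left(-72\right) 48 = -3456$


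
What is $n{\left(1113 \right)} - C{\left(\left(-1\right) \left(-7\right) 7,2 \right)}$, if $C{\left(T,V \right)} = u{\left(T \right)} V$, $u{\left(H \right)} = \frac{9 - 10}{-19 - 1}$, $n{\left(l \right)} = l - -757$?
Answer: $\frac{18699}{10} \approx 1869.9$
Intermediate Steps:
$n{\left(l \right)} = 757 + l$ ($n{\left(l \right)} = l + 757 = 757 + l$)
$u{\left(H \right)} = \frac{1}{20}$ ($u{\left(H \right)} = - \frac{1}{-20} = \left(-1\right) \left(- \frac{1}{20}\right) = \frac{1}{20}$)
$C{\left(T,V \right)} = \frac{V}{20}$
$n{\left(1113 \right)} - C{\left(\left(-1\right) \left(-7\right) 7,2 \right)} = \left(757 + 1113\right) - \frac{1}{20} \cdot 2 = 1870 - \frac{1}{10} = \frac{18699}{10}$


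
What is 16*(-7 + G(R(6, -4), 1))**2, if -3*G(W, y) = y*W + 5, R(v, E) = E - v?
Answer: 4096/9 ≈ 455.11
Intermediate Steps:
G(W, y) = -5/3 - W*y/3 (G(W, y) = -(y*W + 5)/3 = -(W*y + 5)/3 = -(5 + W*y)/3 = -5/3 - W*y/3)
16*(-7 + G(R(6, -4), 1))**2 = 16*(-7 + (-5/3 - 1/3*(-4 - 1*6)*1))**2 = 16*(-7 + (-5/3 - 1/3*(-4 - 6)*1))**2 = 16*(-7 + (-5/3 - 1/3*(-10)*1))**2 = 16*(-7 + (-5/3 + 10/3))**2 = 16*(-7 + 5/3)**2 = 16*(-16/3)**2 = 16*(256/9) = 4096/9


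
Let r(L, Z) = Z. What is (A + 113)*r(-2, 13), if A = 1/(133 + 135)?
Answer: 393705/268 ≈ 1469.0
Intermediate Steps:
A = 1/268 ≈ 0.0037313
(A + 113)*r(-2, 13) = (1/268 + 113)*13 = (30285/268)*13 = 393705/268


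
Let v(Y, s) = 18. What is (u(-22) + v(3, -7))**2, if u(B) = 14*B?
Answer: 84100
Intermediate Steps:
(u(-22) + v(3, -7))**2 = (14*(-22) + 18)**2 = (-308 + 18)**2 = (-290)**2 = 84100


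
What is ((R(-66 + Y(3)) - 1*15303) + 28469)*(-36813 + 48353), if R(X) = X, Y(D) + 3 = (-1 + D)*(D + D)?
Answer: 151277860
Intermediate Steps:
Y(D) = -3 + 2*D*(-1 + D) (Y(D) = -3 + (-1 + D)*(D + D) = -3 + (-1 + D)*(2*D) = -3 + 2*D*(-1 + D))
((R(-66 + Y(3)) - 1*15303) + 28469)*(-36813 + 48353) = (((-66 + (-3 - 2*3 + 2*3²)) - 1*15303) + 28469)*(-36813 + 48353) = (((-66 + (-3 - 6 + 2*9)) - 15303) + 28469)*11540 = (((-66 + (-3 - 6 + 18)) - 15303) + 28469)*11540 = (((-66 + 9) - 15303) + 28469)*11540 = ((-57 - 15303) + 28469)*11540 = (-15360 + 28469)*11540 = 13109*11540 = 151277860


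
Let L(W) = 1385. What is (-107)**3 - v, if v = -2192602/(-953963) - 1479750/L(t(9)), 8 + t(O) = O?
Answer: -323433139629197/264247751 ≈ -1.2240e+6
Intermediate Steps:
t(O) = -8 + O
v = -281717999096/264247751 (v = -2192602/(-953963) - 1479750/1385 = -2192602*(-1/953963) - 1479750*1/1385 = 2192602/953963 - 295950/277 = -281717999096/264247751 ≈ -1066.1)
(-107)**3 - v = (-107)**3 - 1*(-281717999096/264247751) = -1225043 + 281717999096/264247751 = -323433139629197/264247751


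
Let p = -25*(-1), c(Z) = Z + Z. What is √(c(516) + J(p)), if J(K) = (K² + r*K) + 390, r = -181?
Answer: I*√2478 ≈ 49.78*I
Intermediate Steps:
c(Z) = 2*Z
p = 25
J(K) = 390 + K² - 181*K (J(K) = (K² - 181*K) + 390 = 390 + K² - 181*K)
√(c(516) + J(p)) = √(2*516 + (390 + 25² - 181*25)) = √(1032 + (390 + 625 - 4525)) = √(1032 - 3510) = √(-2478) = I*√2478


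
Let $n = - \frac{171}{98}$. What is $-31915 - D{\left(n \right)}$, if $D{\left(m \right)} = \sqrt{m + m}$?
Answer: $-31915 - \frac{3 i \sqrt{19}}{7} \approx -31915.0 - 1.8681 i$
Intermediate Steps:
$n = - \frac{171}{98}$ ($n = \left(-171\right) \frac{1}{98} = - \frac{171}{98} \approx -1.7449$)
$D{\left(m \right)} = \sqrt{2} \sqrt{m}$ ($D{\left(m \right)} = \sqrt{2 m} = \sqrt{2} \sqrt{m}$)
$-31915 - D{\left(n \right)} = -31915 - \sqrt{2} \sqrt{- \frac{171}{98}} = -31915 - \sqrt{2} \frac{3 i \sqrt{38}}{14} = -31915 - \frac{3 i \sqrt{19}}{7}$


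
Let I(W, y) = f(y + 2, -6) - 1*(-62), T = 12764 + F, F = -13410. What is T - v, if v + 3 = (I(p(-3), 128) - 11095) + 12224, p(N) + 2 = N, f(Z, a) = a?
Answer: -1828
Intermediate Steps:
p(N) = -2 + N
T = -646 (T = 12764 - 13410 = -646)
I(W, y) = 56 (I(W, y) = -6 - 1*(-62) = -6 + 62 = 56)
v = 1182 (v = -3 + ((56 - 11095) + 12224) = -3 + (-11039 + 12224) = -3 + 1185 = 1182)
T - v = -646 - 1*1182 = -646 - 1182 = -1828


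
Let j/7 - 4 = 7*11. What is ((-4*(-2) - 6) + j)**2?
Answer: 323761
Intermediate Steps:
j = 567 (j = 28 + 7*(7*11) = 28 + 7*77 = 28 + 539 = 567)
((-4*(-2) - 6) + j)**2 = ((-4*(-2) - 6) + 567)**2 = ((8 - 6) + 567)**2 = (2 + 567)**2 = 569**2 = 323761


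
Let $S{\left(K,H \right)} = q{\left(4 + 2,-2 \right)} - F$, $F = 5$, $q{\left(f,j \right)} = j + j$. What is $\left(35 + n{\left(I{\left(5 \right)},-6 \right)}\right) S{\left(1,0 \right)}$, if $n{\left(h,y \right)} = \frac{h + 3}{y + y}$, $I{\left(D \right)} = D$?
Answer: $-309$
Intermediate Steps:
$q{\left(f,j \right)} = 2 j$
$n{\left(h,y \right)} = \frac{3 + h}{2 y}$
$S{\left(K,H \right)} = -9$ ($S{\left(K,H \right)} = 2 \left(-2\right) - 5 = -4 - 5 = -9$)
$\left(35 + n{\left(I{\left(5 \right)},-6 \right)}\right) S{\left(1,0 \right)} = \left(35 + \frac{3 + 5}{2 \left(-6\right)}\right) \left(-9\right) = \left(35 + \frac{1}{2} \left(- \frac{1}{6}\right) 8\right) \left(-9\right) = \left(35 - \frac{2}{3}\right) \left(-9\right) = \frac{103}{3} \left(-9\right) = -309$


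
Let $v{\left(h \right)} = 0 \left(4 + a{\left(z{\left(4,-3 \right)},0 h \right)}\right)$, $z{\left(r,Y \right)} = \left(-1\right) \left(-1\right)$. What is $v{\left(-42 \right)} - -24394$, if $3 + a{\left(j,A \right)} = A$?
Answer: $24394$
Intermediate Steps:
$z{\left(r,Y \right)} = 1$
$a{\left(j,A \right)} = -3 + A$
$v{\left(h \right)} = 0$ ($v{\left(h \right)} = 0 \left(4 - \left(3 + 0 h\right)\right) = 0 \left(4 + \left(-3 + 0\right)\right) = 0 \left(4 - 3\right) = 0 \cdot 1 = 0$)
$v{\left(-42 \right)} - -24394 = 0 - -24394 = 0 + 24394 = 24394$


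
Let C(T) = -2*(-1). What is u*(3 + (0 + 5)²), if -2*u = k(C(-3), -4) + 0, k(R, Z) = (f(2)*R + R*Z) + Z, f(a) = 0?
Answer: 168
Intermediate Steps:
C(T) = 2
k(R, Z) = Z + R*Z (k(R, Z) = (0*R + R*Z) + Z = (0 + R*Z) + Z = R*Z + Z = Z + R*Z)
u = 6 (u = -(-4*(1 + 2) + 0)/2 = -(-4*3 + 0)/2 = -(-12 + 0)/2 = -½*(-12) = 6)
u*(3 + (0 + 5)²) = 6*(3 + (0 + 5)²) = 6*(3 + 5²) = 6*(3 + 25) = 6*28 = 168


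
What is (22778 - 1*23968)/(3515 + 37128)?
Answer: -1190/40643 ≈ -0.029279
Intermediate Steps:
(22778 - 1*23968)/(3515 + 37128) = (22778 - 23968)/40643 = -1190*1/40643 = -1190/40643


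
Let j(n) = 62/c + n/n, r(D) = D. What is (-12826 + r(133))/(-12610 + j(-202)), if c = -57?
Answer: 723501/718775 ≈ 1.0066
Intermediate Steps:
j(n) = -5/57 (j(n) = 62/(-57) + n/n = 62*(-1/57) + 1 = -62/57 + 1 = -5/57)
(-12826 + r(133))/(-12610 + j(-202)) = (-12826 + 133)/(-12610 - 5/57) = -12693/(-718775/57) = -12693*(-57/718775) = 723501/718775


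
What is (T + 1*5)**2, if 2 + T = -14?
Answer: 121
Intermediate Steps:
T = -16 (T = -2 - 14 = -16)
(T + 1*5)**2 = (-16 + 1*5)**2 = (-16 + 5)**2 = (-11)**2 = 121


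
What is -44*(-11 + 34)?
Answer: -1012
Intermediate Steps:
-44*(-11 + 34) = -44*23 = -1012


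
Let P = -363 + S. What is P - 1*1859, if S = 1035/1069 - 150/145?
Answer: -68886277/31001 ≈ -2222.1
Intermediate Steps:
S = -2055/31001 (S = 1035*(1/1069) - 150*1/145 = 1035/1069 - 30/29 = -2055/31001 ≈ -0.066288)
P = -11255418/31001 (P = -363 - 2055/31001 = -11255418/31001 ≈ -363.07)
P - 1*1859 = -11255418/31001 - 1*1859 = -11255418/31001 - 1859 = -68886277/31001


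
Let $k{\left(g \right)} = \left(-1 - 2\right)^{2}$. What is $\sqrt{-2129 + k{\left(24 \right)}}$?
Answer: $2 i \sqrt{530} \approx 46.043 i$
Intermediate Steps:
$k{\left(g \right)} = 9$ ($k{\left(g \right)} = \left(-3\right)^{2} = 9$)
$\sqrt{-2129 + k{\left(24 \right)}} = \sqrt{-2129 + 9} = \sqrt{-2120} = 2 i \sqrt{530}$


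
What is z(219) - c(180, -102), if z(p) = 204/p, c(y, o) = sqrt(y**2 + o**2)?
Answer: 68/73 - 6*sqrt(1189) ≈ -205.96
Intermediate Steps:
c(y, o) = sqrt(o**2 + y**2)
z(219) - c(180, -102) = 204/219 - sqrt((-102)**2 + 180**2) = 204*(1/219) - sqrt(10404 + 32400) = 68/73 - sqrt(42804) = 68/73 - 6*sqrt(1189)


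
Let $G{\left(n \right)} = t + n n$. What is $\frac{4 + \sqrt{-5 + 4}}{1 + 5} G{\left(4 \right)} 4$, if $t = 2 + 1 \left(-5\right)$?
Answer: $\frac{104}{3} + \frac{26 i}{3} \approx 34.667 + 8.6667 i$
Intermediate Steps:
$t = -3$ ($t = 2 - 5 = -3$)
$G{\left(n \right)} = -3 + n^{2}$ ($G{\left(n \right)} = -3 + n n = -3 + n^{2}$)
$\frac{4 + \sqrt{-5 + 4}}{1 + 5} G{\left(4 \right)} 4 = \frac{4 + \sqrt{-5 + 4}}{1 + 5} \left(-3 + 4^{2}\right) 4 = \frac{4 + \sqrt{-1}}{6} \left(-3 + 16\right) 4 = \left(4 + i\right) \frac{1}{6} \cdot 13 \cdot 4 = \left(\frac{2}{3} + \frac{i}{6}\right) 13 \cdot 4 = \left(\frac{26}{3} + \frac{13 i}{6}\right) 4 = \frac{104}{3} + \frac{26 i}{3}$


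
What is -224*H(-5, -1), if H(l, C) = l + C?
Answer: 1344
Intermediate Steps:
H(l, C) = C + l
-224*H(-5, -1) = -224*(-1 - 5) = -224*(-6) = 1344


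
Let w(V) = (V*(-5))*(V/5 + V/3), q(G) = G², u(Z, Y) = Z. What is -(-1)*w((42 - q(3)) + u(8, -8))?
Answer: -13448/3 ≈ -4482.7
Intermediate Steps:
w(V) = -8*V²/3 (w(V) = (-5*V)*(V*(⅕) + V*(⅓)) = (-5*V)*(V/5 + V/3) = (-5*V)*(8*V/15) = -8*V²/3)
-(-1)*w((42 - q(3)) + u(8, -8)) = -(-1)*(-8*((42 - 1*3²) + 8)²/3) = -(-1)*(-8*((42 - 1*9) + 8)²/3) = -(-1)*(-8*((42 - 9) + 8)²/3) = -(-1)*(-8*(33 + 8)²/3) = -(-1)*(-8/3*41²) = -(-1)*(-8/3*1681) = -(-1)*(-13448)/3 = -1*13448/3 = -13448/3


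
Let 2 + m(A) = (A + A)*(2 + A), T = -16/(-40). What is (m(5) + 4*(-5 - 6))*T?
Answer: 48/5 ≈ 9.6000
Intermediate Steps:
T = ⅖ (T = -16*(-1/40) = ⅖ ≈ 0.40000)
m(A) = -2 + 2*A*(2 + A) (m(A) = -2 + (A + A)*(2 + A) = -2 + (2*A)*(2 + A) = -2 + 2*A*(2 + A))
(m(5) + 4*(-5 - 6))*T = ((-2 + 2*5² + 4*5) + 4*(-5 - 6))*(⅖) = ((-2 + 2*25 + 20) + 4*(-11))*(⅖) = ((-2 + 50 + 20) - 44)*(⅖) = (68 - 44)*(⅖) = 24*(⅖) = 48/5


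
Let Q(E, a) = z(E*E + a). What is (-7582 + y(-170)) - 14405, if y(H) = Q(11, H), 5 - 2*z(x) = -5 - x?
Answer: -44013/2 ≈ -22007.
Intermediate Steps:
z(x) = 5 + x/2 (z(x) = 5/2 - (-5 - x)/2 = 5/2 + (5/2 + x/2) = 5 + x/2)
Q(E, a) = 5 + a/2 + E²/2 (Q(E, a) = 5 + (E*E + a)/2 = 5 + (E² + a)/2 = 5 + (a + E²)/2 = 5 + (a/2 + E²/2) = 5 + a/2 + E²/2)
y(H) = 131/2 + H/2 (y(H) = 5 + H/2 + (½)*11² = 5 + H/2 + (½)*121 = 5 + H/2 + 121/2 = 131/2 + H/2)
(-7582 + y(-170)) - 14405 = (-7582 + (131/2 + (½)*(-170))) - 14405 = (-7582 + (131/2 - 85)) - 14405 = (-7582 - 39/2) - 14405 = -15203/2 - 14405 = -44013/2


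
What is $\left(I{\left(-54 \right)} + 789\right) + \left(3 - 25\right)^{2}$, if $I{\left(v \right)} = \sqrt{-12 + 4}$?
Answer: $1273 + 2 i \sqrt{2} \approx 1273.0 + 2.8284 i$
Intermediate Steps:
$I{\left(v \right)} = 2 i \sqrt{2}$ ($I{\left(v \right)} = \sqrt{-8} = 2 i \sqrt{2}$)
$\left(I{\left(-54 \right)} + 789\right) + \left(3 - 25\right)^{2} = \left(2 i \sqrt{2} + 789\right) + \left(3 - 25\right)^{2} = \left(789 + 2 i \sqrt{2}\right) + \left(-22\right)^{2} = \left(789 + 2 i \sqrt{2}\right) + 484 = 1273 + 2 i \sqrt{2}$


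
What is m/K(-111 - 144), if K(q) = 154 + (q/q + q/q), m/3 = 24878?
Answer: 12439/26 ≈ 478.42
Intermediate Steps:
m = 74634 (m = 3*24878 = 74634)
K(q) = 156 (K(q) = 154 + (1 + 1) = 154 + 2 = 156)
m/K(-111 - 144) = 74634/156 = 74634*(1/156) = 12439/26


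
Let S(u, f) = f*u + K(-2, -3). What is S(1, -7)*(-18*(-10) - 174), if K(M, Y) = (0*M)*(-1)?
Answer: -42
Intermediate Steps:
K(M, Y) = 0 (K(M, Y) = 0*(-1) = 0)
S(u, f) = f*u (S(u, f) = f*u + 0 = f*u)
S(1, -7)*(-18*(-10) - 174) = (-7*1)*(-18*(-10) - 174) = -7*(180 - 174) = -7*6 = -42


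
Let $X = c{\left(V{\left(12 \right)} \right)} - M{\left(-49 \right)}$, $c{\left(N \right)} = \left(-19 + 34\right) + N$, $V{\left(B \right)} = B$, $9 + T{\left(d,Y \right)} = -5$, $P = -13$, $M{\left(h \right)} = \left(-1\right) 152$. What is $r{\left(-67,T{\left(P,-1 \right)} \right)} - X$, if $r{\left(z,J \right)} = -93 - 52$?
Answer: $-324$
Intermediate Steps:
$M{\left(h \right)} = -152$
$T{\left(d,Y \right)} = -14$ ($T{\left(d,Y \right)} = -9 - 5 = -14$)
$r{\left(z,J \right)} = -145$
$c{\left(N \right)} = 15 + N$
$X = 179$ ($X = \left(15 + 12\right) - -152 = 27 + 152 = 179$)
$r{\left(-67,T{\left(P,-1 \right)} \right)} - X = -145 - 179 = -324$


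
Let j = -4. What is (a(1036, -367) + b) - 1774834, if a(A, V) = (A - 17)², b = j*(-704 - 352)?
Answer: -732249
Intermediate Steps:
b = 4224 (b = -4*(-704 - 352) = -4*(-1056) = 4224)
a(A, V) = (-17 + A)²
(a(1036, -367) + b) - 1774834 = ((-17 + 1036)² + 4224) - 1774834 = (1019² + 4224) - 1774834 = (1038361 + 4224) - 1774834 = 1042585 - 1774834 = -732249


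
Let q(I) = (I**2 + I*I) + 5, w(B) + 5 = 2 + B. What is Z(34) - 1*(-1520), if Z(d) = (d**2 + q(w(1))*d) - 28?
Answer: 3090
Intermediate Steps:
w(B) = -3 + B (w(B) = -5 + (2 + B) = -3 + B)
q(I) = 5 + 2*I**2 (q(I) = (I**2 + I**2) + 5 = 2*I**2 + 5 = 5 + 2*I**2)
Z(d) = -28 + d**2 + 13*d (Z(d) = (d**2 + (5 + 2*(-3 + 1)**2)*d) - 28 = (d**2 + (5 + 2*(-2)**2)*d) - 28 = (d**2 + (5 + 2*4)*d) - 28 = (d**2 + (5 + 8)*d) - 28 = (d**2 + 13*d) - 28 = -28 + d**2 + 13*d)
Z(34) - 1*(-1520) = (-28 + 34**2 + 13*34) - 1*(-1520) = (-28 + 1156 + 442) + 1520 = 1570 + 1520 = 3090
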